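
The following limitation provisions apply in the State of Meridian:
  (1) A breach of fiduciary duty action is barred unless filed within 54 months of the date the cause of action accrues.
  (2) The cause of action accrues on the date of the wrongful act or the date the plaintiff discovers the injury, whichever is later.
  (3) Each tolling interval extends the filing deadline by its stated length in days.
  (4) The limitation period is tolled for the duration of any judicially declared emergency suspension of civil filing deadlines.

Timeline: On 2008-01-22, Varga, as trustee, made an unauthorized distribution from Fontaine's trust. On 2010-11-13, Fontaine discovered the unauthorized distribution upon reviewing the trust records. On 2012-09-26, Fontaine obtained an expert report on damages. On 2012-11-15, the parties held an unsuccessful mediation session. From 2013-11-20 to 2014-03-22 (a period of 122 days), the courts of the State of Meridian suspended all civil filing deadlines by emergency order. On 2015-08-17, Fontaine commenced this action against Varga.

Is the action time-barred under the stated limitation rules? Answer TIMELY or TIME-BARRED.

TIMELY

Because discovery on 2010-11-13 post-dates the 2008-01-22 act, accrual under the later-of rule falls on 2010-11-13.
Adding the 54 months base period to 2010-11-13 gives a deadline of 2015-05-13, before any tolling.
The emergency suspension of filing deadlines from 2013-11-20 to 2014-03-22 tolled the period for 122 days, extending the deadline to 2015-09-12.
Nothing else in the chronology tolls or restarts the period.
Filing on 2015-08-17 beat the 2015-09-12 deadline — the action is timely.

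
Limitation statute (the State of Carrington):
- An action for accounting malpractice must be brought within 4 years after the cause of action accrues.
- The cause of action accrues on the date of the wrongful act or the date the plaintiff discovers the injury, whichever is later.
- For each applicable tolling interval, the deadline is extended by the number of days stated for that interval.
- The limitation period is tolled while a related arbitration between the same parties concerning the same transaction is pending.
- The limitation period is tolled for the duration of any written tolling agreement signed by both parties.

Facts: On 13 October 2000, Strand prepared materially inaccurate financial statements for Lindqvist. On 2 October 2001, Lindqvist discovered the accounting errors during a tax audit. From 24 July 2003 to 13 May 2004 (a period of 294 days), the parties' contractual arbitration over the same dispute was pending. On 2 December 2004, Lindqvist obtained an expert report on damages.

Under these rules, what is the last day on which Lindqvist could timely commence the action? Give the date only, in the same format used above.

Because discovery on 2 October 2001 post-dates the 13 October 2000 act, accrual under the later-of rule falls on 2 October 2001.
4 years from 2 October 2001 is 2 October 2005.
The period was tolled for 294 days by the pending related arbitration (24 July 2003 to 13 May 2004), pushing the deadline to 23 July 2006.
None of the other events listed affects the running of the period under the stated rules.

23 July 2006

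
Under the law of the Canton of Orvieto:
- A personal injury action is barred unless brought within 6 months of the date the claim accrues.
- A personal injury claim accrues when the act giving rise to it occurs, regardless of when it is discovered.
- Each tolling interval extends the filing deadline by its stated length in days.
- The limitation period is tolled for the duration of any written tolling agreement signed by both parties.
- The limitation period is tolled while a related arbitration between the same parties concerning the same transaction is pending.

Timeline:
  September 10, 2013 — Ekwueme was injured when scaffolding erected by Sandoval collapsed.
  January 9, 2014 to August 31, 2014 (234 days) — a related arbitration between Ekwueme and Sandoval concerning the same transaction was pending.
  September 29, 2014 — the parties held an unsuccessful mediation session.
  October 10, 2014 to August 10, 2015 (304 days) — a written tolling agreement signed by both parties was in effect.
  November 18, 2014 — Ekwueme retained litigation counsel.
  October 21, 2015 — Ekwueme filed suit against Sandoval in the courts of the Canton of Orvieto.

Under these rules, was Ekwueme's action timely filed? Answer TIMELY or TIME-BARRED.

The claim accrued on September 10, 2013, the date of the act.
The untolled deadline — 6 months after September 10, 2013 — is March 10, 2014.
The pending related arbitration from January 9, 2014 to August 31, 2014 tolled the period for 234 days, extending the deadline to October 30, 2014.
Because the written tolling agreement ran from October 10, 2014 to August 10, 2015, the deadline is extended by 304 days to August 30, 2015.
None of the other events listed affects the running of the period under the stated rules.
Filing on October 21, 2015 missed the August 30, 2015 deadline — the action is time-barred.

TIME-BARRED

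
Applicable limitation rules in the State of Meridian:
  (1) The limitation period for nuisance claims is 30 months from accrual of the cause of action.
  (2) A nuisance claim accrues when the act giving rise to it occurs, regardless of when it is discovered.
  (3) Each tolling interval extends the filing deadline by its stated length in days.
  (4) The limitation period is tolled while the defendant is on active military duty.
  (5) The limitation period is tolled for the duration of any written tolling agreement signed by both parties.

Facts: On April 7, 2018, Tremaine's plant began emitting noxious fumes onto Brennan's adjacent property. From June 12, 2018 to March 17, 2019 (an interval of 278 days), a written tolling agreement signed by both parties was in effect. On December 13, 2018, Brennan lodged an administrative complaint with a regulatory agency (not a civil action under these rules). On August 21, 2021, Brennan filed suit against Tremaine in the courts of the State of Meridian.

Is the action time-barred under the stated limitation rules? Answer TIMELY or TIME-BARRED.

The claim accrued on April 7, 2018, when the wrongful act occurred.
Adding the 30 months base period to April 7, 2018 gives a deadline of October 7, 2020, before any tolling.
The written tolling agreement from June 12, 2018 to March 17, 2019 tolled the period for 278 days, extending the deadline to July 12, 2021.
Nothing else in the chronology tolls or restarts the period.
The August 21, 2021 filing falls after the July 12, 2021 deadline; the claim is time-barred.

TIME-BARRED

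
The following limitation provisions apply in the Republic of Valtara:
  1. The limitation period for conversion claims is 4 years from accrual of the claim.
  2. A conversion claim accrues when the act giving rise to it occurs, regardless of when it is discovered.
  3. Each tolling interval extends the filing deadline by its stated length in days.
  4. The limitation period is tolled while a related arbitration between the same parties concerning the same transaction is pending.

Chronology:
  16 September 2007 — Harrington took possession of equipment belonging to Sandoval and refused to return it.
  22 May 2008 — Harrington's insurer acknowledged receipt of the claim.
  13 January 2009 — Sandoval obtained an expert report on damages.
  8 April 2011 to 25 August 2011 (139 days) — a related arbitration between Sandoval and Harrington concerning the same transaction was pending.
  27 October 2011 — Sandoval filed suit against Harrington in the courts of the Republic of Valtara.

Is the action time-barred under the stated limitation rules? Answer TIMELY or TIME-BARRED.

TIMELY

The limitation period began to run on 16 September 2007.
4 years from 16 September 2007 is 16 September 2011.
Because the pending related arbitration ran from 8 April 2011 to 25 August 2011, the deadline is extended by 139 days to 2 February 2012.
None of the other events listed affects the running of the period under the stated rules.
Filing on 27 October 2011 beat the 2 February 2012 deadline — the action is timely.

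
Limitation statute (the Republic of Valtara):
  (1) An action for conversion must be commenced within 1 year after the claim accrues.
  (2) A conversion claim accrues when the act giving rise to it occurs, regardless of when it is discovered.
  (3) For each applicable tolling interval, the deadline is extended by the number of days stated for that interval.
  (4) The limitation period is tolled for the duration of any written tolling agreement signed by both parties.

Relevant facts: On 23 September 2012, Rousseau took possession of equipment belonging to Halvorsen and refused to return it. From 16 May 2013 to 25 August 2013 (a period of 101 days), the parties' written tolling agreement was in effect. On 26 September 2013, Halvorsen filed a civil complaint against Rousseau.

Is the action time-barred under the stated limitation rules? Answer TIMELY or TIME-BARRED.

The limitation period began to run on 23 September 2012.
The untolled deadline — 1 year after 23 September 2012 — is 23 September 2013.
The written tolling agreement from 16 May 2013 to 25 August 2013 tolled the period for 101 days, extending the deadline to 2 January 2014.
Halvorsen filed on 26 September 2013, before the 2 January 2014 deadline, so the action is timely.

TIMELY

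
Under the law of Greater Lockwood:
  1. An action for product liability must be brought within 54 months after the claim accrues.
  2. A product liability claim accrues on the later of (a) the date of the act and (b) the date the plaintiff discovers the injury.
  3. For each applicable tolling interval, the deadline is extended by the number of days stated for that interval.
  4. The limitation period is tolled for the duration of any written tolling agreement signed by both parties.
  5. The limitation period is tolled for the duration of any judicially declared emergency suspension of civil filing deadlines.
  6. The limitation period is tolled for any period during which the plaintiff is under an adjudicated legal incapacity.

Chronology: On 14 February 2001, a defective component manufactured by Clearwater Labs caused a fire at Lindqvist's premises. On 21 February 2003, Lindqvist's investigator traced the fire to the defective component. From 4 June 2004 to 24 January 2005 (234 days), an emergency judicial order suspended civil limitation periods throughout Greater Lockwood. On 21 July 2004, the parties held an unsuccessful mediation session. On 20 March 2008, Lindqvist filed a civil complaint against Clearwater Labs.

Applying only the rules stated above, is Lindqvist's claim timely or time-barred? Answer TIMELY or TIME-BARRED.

Because discovery on 21 February 2003 post-dates the 14 February 2001 act, accrual under the later-of rule falls on 21 February 2003.
The untolled deadline — 54 months after 21 February 2003 — is 21 August 2007.
Because the emergency suspension of filing deadlines ran from 4 June 2004 to 24 January 2005, the deadline is extended by 234 days to 11 April 2008.
The other events in the timeline have no effect on the limitation period under the stated rules.
The 20 March 2008 filing precedes the 11 April 2008 deadline; the claim is timely.

TIMELY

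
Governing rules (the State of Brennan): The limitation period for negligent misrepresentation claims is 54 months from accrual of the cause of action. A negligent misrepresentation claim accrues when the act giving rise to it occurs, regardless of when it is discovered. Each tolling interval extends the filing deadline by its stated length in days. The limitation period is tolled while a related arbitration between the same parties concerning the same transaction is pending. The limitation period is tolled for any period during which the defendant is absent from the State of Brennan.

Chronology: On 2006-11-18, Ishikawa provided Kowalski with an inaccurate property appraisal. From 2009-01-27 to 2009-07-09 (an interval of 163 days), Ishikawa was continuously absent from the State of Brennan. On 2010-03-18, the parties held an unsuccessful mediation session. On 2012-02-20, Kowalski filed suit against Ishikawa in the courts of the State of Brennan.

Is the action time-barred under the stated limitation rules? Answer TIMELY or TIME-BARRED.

TIME-BARRED

The claim accrued on 2006-11-18, when the wrongful act occurred.
Adding the 54 months base period to 2006-11-18 gives a deadline of 2011-05-18, before any tolling.
The period was tolled for 163 days by the defendant's absence from the jurisdiction (2009-01-27 to 2009-07-09), pushing the deadline to 2011-10-28.
Nothing else in the chronology tolls or restarts the period.
Filing on 2012-02-20 missed the 2011-10-28 deadline — the action is time-barred.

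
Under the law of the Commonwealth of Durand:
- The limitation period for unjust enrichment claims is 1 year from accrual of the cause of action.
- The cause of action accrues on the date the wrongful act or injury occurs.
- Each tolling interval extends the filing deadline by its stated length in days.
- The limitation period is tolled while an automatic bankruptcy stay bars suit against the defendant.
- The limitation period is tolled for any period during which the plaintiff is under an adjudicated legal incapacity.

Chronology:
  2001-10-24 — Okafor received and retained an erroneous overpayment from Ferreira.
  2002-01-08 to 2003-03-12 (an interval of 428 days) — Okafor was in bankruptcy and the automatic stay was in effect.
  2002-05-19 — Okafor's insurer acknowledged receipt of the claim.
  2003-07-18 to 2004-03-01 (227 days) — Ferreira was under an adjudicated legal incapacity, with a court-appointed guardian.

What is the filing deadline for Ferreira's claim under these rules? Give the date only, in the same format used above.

2004-08-09

The limitation period began to run on 2001-10-24.
The untolled deadline — 1 year after 2001-10-24 — is 2002-10-24.
The automatic bankruptcy stay from 2002-01-08 to 2003-03-12 tolled the period for 428 days, extending the deadline to 2003-12-26.
The period was tolled for 227 days by the plaintiff's legal incapacity (2003-07-18 to 2004-03-01), pushing the deadline to 2004-08-09.
The other events in the timeline have no effect on the limitation period under the stated rules.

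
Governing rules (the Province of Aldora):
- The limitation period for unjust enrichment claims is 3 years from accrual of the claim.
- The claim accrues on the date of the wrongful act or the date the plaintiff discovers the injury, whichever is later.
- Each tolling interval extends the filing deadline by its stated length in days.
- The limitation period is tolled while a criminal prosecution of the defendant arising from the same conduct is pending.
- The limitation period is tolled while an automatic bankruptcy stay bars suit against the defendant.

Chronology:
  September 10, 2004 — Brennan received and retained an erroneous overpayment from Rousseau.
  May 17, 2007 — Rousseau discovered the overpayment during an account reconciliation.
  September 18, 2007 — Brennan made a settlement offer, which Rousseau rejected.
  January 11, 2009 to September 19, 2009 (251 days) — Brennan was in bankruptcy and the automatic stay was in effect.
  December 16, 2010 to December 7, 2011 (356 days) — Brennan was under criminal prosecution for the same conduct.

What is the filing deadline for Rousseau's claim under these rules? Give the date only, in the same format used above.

The claim accrued on May 17, 2007 — the later of the September 10, 2004 act and the May 17, 2007 discovery.
The untolled deadline — 3 years after May 17, 2007 — is May 17, 2010.
The period was tolled for 251 days by the automatic bankruptcy stay (January 11, 2009 to September 19, 2009), pushing the deadline to January 23, 2011.
The pending criminal prosecution from December 16, 2010 to December 7, 2011 tolled the period for 356 days, extending the deadline to January 14, 2012.
None of the other events listed affects the running of the period under the stated rules.

January 14, 2012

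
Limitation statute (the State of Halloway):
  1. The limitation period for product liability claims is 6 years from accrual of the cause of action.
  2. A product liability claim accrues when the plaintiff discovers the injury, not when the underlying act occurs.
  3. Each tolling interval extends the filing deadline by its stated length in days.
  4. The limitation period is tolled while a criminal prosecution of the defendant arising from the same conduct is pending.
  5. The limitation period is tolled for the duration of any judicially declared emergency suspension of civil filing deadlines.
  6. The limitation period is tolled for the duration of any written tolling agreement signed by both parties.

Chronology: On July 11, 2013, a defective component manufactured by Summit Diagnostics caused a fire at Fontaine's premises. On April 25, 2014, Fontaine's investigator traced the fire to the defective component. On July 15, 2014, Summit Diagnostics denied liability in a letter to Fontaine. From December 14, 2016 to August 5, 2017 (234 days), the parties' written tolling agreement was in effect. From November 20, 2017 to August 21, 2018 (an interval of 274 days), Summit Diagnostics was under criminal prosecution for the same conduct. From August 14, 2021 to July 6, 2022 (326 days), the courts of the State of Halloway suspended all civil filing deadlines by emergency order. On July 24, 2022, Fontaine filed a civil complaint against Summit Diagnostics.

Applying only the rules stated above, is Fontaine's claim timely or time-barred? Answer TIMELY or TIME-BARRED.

Accrual is tied to discovery, so the period began on April 25, 2014 rather than on July 11, 2013 when the act occurred.
Adding the 6 years base period to April 25, 2014 gives a deadline of April 25, 2020, before any tolling.
The period was tolled for 234 days by the written tolling agreement (December 14, 2016 to August 5, 2017), pushing the deadline to December 15, 2020.
The period was tolled for 274 days by the pending criminal prosecution (November 20, 2017 to August 21, 2018), pushing the deadline to September 15, 2021.
Because the emergency suspension of filing deadlines ran from August 14, 2021 to July 6, 2022, the deadline is extended by 326 days to August 7, 2022.
The other events in the timeline have no effect on the limitation period under the stated rules.
The July 24, 2022 filing precedes the August 7, 2022 deadline; the claim is timely.

TIMELY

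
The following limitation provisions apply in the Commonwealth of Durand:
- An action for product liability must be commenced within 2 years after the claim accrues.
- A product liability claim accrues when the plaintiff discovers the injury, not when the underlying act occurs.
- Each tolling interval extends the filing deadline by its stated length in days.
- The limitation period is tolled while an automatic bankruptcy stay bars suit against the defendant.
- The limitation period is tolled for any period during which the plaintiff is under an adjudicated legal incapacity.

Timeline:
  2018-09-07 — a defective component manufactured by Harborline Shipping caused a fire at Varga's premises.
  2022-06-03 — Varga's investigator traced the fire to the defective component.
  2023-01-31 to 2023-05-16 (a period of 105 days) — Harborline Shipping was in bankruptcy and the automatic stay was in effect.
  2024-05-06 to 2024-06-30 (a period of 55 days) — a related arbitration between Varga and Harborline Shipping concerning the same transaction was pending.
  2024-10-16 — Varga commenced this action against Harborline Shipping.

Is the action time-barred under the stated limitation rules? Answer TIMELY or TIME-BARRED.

The claim did not accrue until Varga discovered the injury on 2022-06-03; the 2018-09-07 act date does not start the clock under the stated rule.
The untolled deadline — 2 years after 2022-06-03 — is 2024-06-03.
Because the automatic bankruptcy stay ran from 2023-01-31 to 2023-05-16, the deadline is extended by 105 days to 2024-09-16.
The pending related arbitration from 2024-05-06 to 2024-06-30 does not toll the period, because no stated rule makes a pending arbitration a tolling event.
Filing on 2024-10-16 missed the 2024-09-16 deadline — the action is time-barred.

TIME-BARRED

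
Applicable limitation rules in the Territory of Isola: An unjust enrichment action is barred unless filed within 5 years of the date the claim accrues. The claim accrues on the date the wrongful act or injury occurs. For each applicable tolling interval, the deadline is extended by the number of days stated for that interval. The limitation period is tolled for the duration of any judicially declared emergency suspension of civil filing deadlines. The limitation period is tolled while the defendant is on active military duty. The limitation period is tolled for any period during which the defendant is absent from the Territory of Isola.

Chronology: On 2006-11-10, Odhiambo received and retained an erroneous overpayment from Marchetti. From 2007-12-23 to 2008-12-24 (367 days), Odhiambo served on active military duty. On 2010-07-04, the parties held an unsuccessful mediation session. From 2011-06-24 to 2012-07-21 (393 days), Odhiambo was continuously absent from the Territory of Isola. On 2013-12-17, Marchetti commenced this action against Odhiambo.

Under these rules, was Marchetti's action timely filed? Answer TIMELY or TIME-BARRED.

The claim accrued on 2006-11-10, the date of the act.
The untolled deadline — 5 years after 2006-11-10 — is 2011-11-10.
Because the defendant's active military service ran from 2007-12-23 to 2008-12-24, the deadline is extended by 367 days to 2012-11-11.
The defendant's absence from the jurisdiction from 2011-06-24 to 2012-07-21 tolled the period for 393 days, extending the deadline to 2013-12-09.
The other events in the timeline have no effect on the limitation period under the stated rules.
The 2013-12-17 filing falls after the 2013-12-09 deadline; the claim is time-barred.

TIME-BARRED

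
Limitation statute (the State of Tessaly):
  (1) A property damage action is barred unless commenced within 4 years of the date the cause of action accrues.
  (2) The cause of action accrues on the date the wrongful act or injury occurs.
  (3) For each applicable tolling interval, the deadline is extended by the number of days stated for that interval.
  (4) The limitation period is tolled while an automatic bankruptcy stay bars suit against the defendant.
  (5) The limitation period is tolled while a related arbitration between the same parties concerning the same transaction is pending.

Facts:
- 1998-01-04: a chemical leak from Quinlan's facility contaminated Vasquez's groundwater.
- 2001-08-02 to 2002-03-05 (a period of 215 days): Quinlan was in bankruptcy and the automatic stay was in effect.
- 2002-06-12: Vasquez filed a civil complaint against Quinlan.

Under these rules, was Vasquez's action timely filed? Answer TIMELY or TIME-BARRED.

TIMELY

The cause of action accrued on 1998-01-04, the date of the act.
4 years from 1998-01-04 is 2002-01-04.
The period was tolled for 215 days by the automatic bankruptcy stay (2001-08-02 to 2002-03-05), pushing the deadline to 2002-08-07.
Filing on 2002-06-12 beat the 2002-08-07 deadline — the action is timely.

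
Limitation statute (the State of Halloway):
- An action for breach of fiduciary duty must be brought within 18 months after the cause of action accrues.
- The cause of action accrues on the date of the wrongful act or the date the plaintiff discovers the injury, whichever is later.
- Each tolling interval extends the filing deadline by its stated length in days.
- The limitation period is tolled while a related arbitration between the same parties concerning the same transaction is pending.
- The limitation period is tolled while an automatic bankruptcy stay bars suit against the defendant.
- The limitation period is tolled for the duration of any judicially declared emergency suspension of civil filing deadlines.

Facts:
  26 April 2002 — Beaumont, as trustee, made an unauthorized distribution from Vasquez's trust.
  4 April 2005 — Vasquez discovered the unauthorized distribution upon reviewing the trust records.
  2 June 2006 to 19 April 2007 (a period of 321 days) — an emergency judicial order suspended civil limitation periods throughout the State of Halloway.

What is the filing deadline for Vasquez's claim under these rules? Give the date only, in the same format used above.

21 August 2007

The claim accrued on 4 April 2005 — the later of the 26 April 2002 act and the 4 April 2005 discovery.
The untolled deadline — 18 months after 4 April 2005 — is 4 October 2006.
The emergency suspension of filing deadlines from 2 June 2006 to 19 April 2007 tolled the period for 321 days, extending the deadline to 21 August 2007.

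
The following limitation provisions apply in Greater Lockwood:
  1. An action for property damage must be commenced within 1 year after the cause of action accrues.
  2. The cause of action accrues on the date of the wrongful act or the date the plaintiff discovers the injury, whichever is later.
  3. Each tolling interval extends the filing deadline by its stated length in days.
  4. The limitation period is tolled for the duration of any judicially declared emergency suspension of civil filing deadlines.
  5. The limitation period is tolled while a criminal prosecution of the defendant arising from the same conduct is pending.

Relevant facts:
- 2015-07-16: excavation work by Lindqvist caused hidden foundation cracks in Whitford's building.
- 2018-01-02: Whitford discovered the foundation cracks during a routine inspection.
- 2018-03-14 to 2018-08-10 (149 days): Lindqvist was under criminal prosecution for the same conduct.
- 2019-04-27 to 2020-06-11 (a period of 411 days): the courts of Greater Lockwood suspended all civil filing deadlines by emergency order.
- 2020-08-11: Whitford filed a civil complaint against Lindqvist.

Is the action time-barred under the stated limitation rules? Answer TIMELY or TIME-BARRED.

Taking the later of the act (2015-07-16) and discovery (2018-01-02), the claim accrued on 2018-01-02.
1 year from 2018-01-02 is 2019-01-02.
The pending criminal prosecution from 2018-03-14 to 2018-08-10 tolled the period for 149 days, extending the deadline to 2019-05-31.
The period was tolled for 411 days by the emergency suspension of filing deadlines (2019-04-27 to 2020-06-11), pushing the deadline to 2020-07-15.
Whitford filed on 2020-08-11, after the 2020-07-15 deadline, so the action is time-barred.

TIME-BARRED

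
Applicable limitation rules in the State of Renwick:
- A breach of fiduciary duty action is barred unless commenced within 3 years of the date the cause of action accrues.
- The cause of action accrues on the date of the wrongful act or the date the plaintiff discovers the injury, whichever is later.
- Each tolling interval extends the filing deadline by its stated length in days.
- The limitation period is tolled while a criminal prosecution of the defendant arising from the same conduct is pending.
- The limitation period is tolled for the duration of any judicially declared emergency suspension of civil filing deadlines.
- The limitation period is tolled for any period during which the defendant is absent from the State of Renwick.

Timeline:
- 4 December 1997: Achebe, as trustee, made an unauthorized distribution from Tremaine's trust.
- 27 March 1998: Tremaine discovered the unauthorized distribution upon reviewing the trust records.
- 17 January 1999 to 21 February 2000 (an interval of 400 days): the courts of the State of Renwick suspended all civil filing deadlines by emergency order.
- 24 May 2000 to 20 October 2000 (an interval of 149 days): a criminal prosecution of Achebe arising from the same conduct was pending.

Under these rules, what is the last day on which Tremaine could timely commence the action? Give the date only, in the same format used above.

27 September 2002

Taking the later of the act (4 December 1997) and discovery (27 March 1998), the claim accrued on 27 March 1998.
3 years from 27 March 1998 is 27 March 2001.
The period was tolled for 400 days by the emergency suspension of filing deadlines (17 January 1999 to 21 February 2000), pushing the deadline to 1 May 2002.
Because the pending criminal prosecution ran from 24 May 2000 to 20 October 2000, the deadline is extended by 149 days to 27 September 2002.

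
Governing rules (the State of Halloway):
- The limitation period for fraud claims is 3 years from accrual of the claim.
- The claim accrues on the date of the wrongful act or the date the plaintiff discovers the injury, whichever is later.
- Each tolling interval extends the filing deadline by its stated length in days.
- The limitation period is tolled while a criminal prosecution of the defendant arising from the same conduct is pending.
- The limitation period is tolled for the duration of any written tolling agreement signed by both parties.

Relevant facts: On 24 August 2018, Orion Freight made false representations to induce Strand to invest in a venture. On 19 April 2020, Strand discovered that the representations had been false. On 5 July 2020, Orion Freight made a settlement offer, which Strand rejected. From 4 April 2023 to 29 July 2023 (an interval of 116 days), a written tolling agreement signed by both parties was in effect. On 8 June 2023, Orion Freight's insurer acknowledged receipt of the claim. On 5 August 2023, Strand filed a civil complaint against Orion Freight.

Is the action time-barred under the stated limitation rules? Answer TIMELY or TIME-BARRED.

Because discovery on 19 April 2020 post-dates the 24 August 2018 act, accrual under the later-of rule falls on 19 April 2020.
3 years from 19 April 2020 is 19 April 2023.
The written tolling agreement from 4 April 2023 to 29 July 2023 tolled the period for 116 days, extending the deadline to 13 August 2023.
The other events in the timeline have no effect on the limitation period under the stated rules.
The 5 August 2023 filing precedes the 13 August 2023 deadline; the claim is timely.

TIMELY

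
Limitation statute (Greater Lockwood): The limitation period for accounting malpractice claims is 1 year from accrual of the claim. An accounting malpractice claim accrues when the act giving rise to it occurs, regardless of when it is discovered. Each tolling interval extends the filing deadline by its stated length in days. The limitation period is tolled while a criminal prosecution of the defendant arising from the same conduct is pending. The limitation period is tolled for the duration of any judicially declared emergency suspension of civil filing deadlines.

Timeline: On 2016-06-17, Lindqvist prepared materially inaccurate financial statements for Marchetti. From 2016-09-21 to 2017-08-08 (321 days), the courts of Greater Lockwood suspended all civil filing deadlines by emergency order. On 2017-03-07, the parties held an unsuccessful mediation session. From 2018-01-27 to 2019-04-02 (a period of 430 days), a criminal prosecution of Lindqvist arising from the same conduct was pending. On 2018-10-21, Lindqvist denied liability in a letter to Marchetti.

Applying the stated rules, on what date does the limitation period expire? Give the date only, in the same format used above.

The claim accrued on 2016-06-17, when the wrongful act occurred.
1 year from 2016-06-17 is 2017-06-17.
The emergency suspension of filing deadlines from 2016-09-21 to 2017-08-08 tolled the period for 321 days, extending the deadline to 2018-05-04.
The pending criminal prosecution from 2018-01-27 to 2019-04-02 tolled the period for 430 days, extending the deadline to 2019-07-08.
Nothing else in the chronology tolls or restarts the period.

2019-07-08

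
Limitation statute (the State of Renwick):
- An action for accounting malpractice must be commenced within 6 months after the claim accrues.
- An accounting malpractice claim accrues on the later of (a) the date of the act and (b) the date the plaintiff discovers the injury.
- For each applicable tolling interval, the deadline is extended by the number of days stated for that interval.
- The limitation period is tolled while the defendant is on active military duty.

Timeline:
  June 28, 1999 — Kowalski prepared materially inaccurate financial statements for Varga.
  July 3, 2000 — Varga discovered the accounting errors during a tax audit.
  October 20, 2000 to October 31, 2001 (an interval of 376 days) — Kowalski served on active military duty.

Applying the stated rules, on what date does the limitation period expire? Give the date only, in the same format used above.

Taking the later of the act (June 28, 1999) and discovery (July 3, 2000), the claim accrued on July 3, 2000.
The untolled deadline — 6 months after July 3, 2000 — is January 3, 2001.
The defendant's active military service from October 20, 2000 to October 31, 2001 tolled the period for 376 days, extending the deadline to January 14, 2002.

January 14, 2002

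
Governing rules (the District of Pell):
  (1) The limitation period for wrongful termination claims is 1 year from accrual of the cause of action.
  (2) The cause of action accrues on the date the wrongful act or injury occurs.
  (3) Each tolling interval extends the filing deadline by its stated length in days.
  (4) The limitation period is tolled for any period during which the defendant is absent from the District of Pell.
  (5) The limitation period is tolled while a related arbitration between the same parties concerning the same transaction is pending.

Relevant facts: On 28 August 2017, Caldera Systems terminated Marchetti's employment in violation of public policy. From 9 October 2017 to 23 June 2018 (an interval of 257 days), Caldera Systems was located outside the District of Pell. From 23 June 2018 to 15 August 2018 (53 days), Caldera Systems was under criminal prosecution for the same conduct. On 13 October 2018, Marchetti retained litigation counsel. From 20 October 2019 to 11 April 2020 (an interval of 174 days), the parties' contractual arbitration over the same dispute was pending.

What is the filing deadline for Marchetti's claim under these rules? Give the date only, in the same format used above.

12 May 2019

The cause of action accrued on 28 August 2017, the date of the act.
The untolled deadline — 1 year after 28 August 2017 — is 28 August 2018.
Because the defendant's absence from the jurisdiction ran from 9 October 2017 to 23 June 2018, the deadline is extended by 257 days to 12 May 2019.
By the time the pending related arbitration began on 20 October 2019, the limitation period had already expired on 12 May 2019; that interval cannot revive it.
The pending criminal prosecution from 23 June 2018 to 15 August 2018 does not toll the period, because no stated rule makes a criminal prosecution a tolling event.
The other events in the timeline have no effect on the limitation period under the stated rules.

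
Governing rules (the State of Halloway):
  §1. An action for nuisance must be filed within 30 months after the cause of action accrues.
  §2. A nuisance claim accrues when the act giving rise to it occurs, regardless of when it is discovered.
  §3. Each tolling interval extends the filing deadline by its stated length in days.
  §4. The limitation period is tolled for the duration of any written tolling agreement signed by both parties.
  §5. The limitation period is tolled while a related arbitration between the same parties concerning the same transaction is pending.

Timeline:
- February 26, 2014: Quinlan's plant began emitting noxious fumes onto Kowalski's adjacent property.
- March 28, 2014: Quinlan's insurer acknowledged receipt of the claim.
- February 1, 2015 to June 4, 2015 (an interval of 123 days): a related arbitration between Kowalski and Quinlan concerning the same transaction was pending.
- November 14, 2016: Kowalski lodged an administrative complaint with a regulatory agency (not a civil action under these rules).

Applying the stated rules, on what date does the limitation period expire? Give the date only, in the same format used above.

The limitation period began to run on February 26, 2014.
The untolled deadline — 30 months after February 26, 2014 — is August 26, 2016.
The period was tolled for 123 days by the pending related arbitration (February 1, 2015 to June 4, 2015), pushing the deadline to December 27, 2016.
None of the other events listed affects the running of the period under the stated rules.

December 27, 2016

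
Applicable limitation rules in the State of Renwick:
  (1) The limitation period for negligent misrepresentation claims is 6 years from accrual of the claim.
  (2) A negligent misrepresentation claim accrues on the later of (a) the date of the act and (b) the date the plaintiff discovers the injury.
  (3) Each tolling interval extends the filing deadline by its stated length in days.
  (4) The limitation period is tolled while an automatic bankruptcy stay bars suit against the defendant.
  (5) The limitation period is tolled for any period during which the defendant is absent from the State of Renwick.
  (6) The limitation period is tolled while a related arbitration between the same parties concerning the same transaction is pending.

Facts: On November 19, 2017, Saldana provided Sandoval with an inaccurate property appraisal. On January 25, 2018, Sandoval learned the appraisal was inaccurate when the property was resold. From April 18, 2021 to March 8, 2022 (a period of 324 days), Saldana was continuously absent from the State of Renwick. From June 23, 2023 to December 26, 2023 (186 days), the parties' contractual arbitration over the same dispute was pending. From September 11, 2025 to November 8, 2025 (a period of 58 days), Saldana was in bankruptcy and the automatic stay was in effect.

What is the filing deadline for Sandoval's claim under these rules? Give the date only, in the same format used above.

The claim accrued on January 25, 2018 — the later of the November 19, 2017 act and the January 25, 2018 discovery.
6 years from January 25, 2018 is January 25, 2024.
The defendant's absence from the jurisdiction from April 18, 2021 to March 8, 2022 tolled the period for 324 days, extending the deadline to December 14, 2024.
The period was tolled for 186 days by the pending related arbitration (June 23, 2023 to December 26, 2023), pushing the deadline to June 18, 2025.
The automatic bankruptcy stay starting September 11, 2025 came too late — the period had run on June 18, 2025 — and so does not extend the deadline.

June 18, 2025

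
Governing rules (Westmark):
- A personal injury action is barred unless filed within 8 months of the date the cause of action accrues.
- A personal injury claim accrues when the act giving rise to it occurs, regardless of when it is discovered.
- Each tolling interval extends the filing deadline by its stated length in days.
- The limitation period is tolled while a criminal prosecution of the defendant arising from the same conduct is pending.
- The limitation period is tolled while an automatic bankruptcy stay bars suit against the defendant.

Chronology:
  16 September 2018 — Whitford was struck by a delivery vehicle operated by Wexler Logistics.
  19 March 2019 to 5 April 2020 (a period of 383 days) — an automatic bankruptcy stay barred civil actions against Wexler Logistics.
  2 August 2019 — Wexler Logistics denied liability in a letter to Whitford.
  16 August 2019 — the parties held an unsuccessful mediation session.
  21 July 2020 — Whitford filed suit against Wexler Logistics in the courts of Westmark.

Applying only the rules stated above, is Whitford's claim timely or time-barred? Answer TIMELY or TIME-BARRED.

TIME-BARRED

The limitation period began to run on 16 September 2018.
Adding the 8 months base period to 16 September 2018 gives a deadline of 16 May 2019, before any tolling.
The period was tolled for 383 days by the automatic bankruptcy stay (19 March 2019 to 5 April 2020), pushing the deadline to 2 June 2020.
Nothing else in the chronology tolls or restarts the period.
Filing on 21 July 2020 missed the 2 June 2020 deadline — the action is time-barred.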